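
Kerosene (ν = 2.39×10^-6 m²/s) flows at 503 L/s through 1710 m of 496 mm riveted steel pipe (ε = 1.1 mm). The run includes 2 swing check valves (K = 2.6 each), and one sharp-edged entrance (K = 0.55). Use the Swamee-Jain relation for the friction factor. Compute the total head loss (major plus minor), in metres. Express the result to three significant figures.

H_L ≈ 31.2 m

V = 4Q/(πD²) = 2.603 m/s; V²/2g = 0.3454 m
Re = 5.40×10^5, ε/D = 0.00222 → f = 0.02450 (Swamee-Jain)
Major: h_f = f(L/D)·V²/2g = 0.02450·3448·0.3454 = 29.17 m
Minor: ΣK = 5.75; h_m = ΣK·V²/2g = 1.986 m
Total H_L = 29.17 + 1.986 = 31.16 m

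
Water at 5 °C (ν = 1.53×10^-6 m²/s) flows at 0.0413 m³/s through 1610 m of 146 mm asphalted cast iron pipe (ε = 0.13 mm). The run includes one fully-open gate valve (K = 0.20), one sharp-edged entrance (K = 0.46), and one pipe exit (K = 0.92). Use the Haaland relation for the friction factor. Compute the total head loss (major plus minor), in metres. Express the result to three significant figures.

V = 4Q/(πD²) = 2.467 m/s; V²/2g = 0.3102 m
Re = 2.35×10^5, ε/D = 8.90×10^-4 → f = 0.02028 (Haaland)
Major: h_f = f(L/D)·V²/2g = 0.02028·11027·0.3102 = 69.37 m
Minor: ΣK = 1.58; h_m = ΣK·V²/2g = 0.4901 m
Total H_L = 69.37 + 0.4901 = 69.86 m

H_L ≈ 69.9 m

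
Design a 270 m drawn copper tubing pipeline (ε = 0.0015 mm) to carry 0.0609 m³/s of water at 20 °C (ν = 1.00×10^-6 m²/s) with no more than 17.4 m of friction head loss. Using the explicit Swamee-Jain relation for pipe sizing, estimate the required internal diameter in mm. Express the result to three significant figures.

Swamee-Jain (Type III): D = 0.66·[ε^1.25·(LQ²/(gh_f))^4.75 + ν·Q^9.4·(L/(gh_f))^5.2]^0.04
LQ²/(gh_f) = 0.005867; L/(gh_f) = 1.582
Term 1 = ε^1.25·(…)^4.75 = 1.32×10^-18; Term 2 = ν·Q^9.4·(…)^5.2 = 4.08×10^-17
D = 0.66·(1.32×10^-18 + 4.08×10^-17)^0.04 = 0.1461 m = 146 mm
Check: V = 3.63 m/s, Re = 5.31×10^5, f = 0.01312, h_f = 16.3 m ≈ 17.4 m ✓

D ≈ 146 mm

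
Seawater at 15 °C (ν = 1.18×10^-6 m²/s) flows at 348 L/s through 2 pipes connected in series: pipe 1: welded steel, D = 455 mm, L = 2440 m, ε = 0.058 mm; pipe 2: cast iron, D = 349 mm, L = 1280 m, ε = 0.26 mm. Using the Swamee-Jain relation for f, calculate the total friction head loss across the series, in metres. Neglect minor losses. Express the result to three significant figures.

H ≈ 64.0 m

Pipe 1: V = 2.140 m/s, Re = 8.25×10^5, ε/D = 1.27×10^-4, f = 0.01410, h_1 = f(L/D)V²/2g = 17.66 m
Pipe 2: V = 3.638 m/s, Re = 1.08×10^6, ε/D = 7.45×10^-4, f = 0.01874, h_2 = f(L/D)V²/2g = 46.37 m
Series → Q common, losses add: H = Σh = 64.02 m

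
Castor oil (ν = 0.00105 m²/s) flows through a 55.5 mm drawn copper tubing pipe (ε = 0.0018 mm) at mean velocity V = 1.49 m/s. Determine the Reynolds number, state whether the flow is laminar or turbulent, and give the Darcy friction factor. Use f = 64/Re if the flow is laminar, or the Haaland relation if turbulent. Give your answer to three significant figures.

Re = VD/ν = 1.490·0.0555/0.00105 = 78.8
Re < 2300 → laminar → f = 64/Re = 0.8126

Re ≈ 78.8; laminar; f = 64/Re ≈ 0.813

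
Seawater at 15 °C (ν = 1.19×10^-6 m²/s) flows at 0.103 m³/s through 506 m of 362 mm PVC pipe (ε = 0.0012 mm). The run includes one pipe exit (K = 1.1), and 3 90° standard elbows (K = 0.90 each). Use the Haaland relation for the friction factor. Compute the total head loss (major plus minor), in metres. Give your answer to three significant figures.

H_L ≈ 1.22 m

V = 4Q/(πD²) = 1.001 m/s; V²/2g = 0.05105 m
Re = 3.04×10^5, ε/D = 3.31×10^-6 → f = 0.01433 (Haaland)
Major: h_f = f(L/D)·V²/2g = 0.01433·1398·0.05105 = 1.022 m
Minor: ΣK = 3.80; h_m = ΣK·V²/2g = 0.1940 m
Total H_L = 1.022 + 0.1940 = 1.216 m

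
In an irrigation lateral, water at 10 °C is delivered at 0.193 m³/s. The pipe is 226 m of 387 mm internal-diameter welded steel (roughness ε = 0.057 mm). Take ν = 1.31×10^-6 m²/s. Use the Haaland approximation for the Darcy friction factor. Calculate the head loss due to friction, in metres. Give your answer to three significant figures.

h_f ≈ 1.19 m

V = 4Q/(πD²) = 4·0.193/(π·0.387²) = 1.641 m/s
Re = VD/ν = 1.641·0.387/1.31×10^-6 = 4.85×10^5 → turbulent
ε/D = 0.057/387 = 1.47×10^-4
Haaland: f = 0.01482
h_f = f(L/D)V²/(2g) = 0.01482·(226/0.387)·1.641²/(2·9.81) = 1.187 m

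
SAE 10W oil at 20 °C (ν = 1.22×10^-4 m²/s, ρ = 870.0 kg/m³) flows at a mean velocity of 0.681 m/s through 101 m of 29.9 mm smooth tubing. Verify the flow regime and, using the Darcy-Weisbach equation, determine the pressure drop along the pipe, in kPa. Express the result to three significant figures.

Re = VD/ν = 0.681·0.02990/1.22×10^-4 = 167 → laminar (Re < 2300)
f = 64/Re = 0.3835
h_f = f(L/D)V²/(2g) = 0.3835·(101/0.02990)·0.681²/(2·9.81) = 30.62 m
Δp = ρg·h_f = 870.0·9.81·30.62 = 261.3 kPa

Δp ≈ 261 kPa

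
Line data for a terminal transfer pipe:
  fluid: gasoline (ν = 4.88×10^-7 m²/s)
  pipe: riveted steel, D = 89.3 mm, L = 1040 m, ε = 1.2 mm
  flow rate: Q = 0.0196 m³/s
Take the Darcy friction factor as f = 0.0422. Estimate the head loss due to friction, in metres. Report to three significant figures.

h_f ≈ 245 m

V = 4Q/(πD²) = 4·0.0196/(π·0.0893²) = 3.129 m/s
h_f = f(L/D)V²/(2g) = 0.04220·(1040/0.0893)·3.129²/(2·9.81) = 245.3 m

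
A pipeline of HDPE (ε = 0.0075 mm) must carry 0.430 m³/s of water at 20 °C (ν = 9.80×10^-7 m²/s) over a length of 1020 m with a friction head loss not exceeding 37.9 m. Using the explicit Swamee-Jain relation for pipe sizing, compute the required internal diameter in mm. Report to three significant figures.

D ≈ 344 mm

Swamee-Jain (Type III): D = 0.66·[ε^1.25·(LQ²/(gh_f))^4.75 + ν·Q^9.4·(L/(gh_f))^5.2]^0.04
LQ²/(gh_f) = 0.5073; L/(gh_f) = 2.743
Term 1 = ε^1.25·(…)^4.75 = 1.56×10^-8; Term 2 = ν·Q^9.4·(…)^5.2 = 6.68×10^-8
D = 0.66·(1.56×10^-8 + 6.68×10^-8)^0.04 = 0.3437 m = 344 mm
Check: V = 4.63 m/s, Re = 1.63×10^6, f = 0.01139, h_f = 37.0 m ≈ 37.9 m ✓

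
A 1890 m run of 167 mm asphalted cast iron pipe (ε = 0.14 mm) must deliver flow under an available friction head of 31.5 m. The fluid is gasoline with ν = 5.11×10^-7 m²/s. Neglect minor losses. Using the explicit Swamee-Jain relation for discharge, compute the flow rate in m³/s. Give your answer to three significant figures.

Swamee-Jain (Type II): Q = -0.965·√(gD⁵h_f/L)·ln[ε/(3.7D) + √(3.17ν²L/(gD³h_f))]
√(gD⁵h_f/L) = √(9.81·0.167⁵·31.5/1890) = 0.004608
ε/(3.7D) = 2.27×10^-4; √(3.17ν²L/(gD³h_f)) = 3.30×10^-5
Q = -0.965·0.004608·ln(2.595×10^-4) = 0.03672 m³/s
Check: V = 1.68 m/s, Re = 5.48×10^5, f = 0.01956, h_f = 31.7 m ≈ 31.5 m ✓

Q ≈ 0.0367 m³/s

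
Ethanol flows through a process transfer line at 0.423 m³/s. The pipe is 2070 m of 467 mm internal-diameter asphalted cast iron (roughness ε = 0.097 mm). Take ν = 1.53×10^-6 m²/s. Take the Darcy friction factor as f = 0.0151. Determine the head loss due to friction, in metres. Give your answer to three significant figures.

h_f ≈ 20.8 m

V = 4Q/(πD²) = 4·0.423/(π·0.467²) = 2.470 m/s
h_f = f(L/D)V²/(2g) = 0.01510·(2070/0.467)·2.470²/(2·9.81) = 20.80 m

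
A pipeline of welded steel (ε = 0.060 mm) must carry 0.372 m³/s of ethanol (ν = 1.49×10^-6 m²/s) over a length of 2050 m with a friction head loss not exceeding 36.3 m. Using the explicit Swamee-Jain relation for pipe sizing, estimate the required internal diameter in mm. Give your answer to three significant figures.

D ≈ 397 mm

Swamee-Jain (Type III): D = 0.66·[ε^1.25·(LQ²/(gh_f))^4.75 + ν·Q^9.4·(L/(gh_f))^5.2]^0.04
LQ²/(gh_f) = 0.7966; L/(gh_f) = 5.757
Term 1 = ε^1.25·(…)^4.75 = 1.79×10^-6; Term 2 = ν·Q^9.4·(…)^5.2 = 1.23×10^-6
D = 0.66·(1.79×10^-6 + 1.23×10^-6)^0.04 = 0.3970 m = 397 mm
Check: V = 3.01 m/s, Re = 8.01×10^5, f = 0.01443, h_f = 34.3 m ≈ 36.3 m ✓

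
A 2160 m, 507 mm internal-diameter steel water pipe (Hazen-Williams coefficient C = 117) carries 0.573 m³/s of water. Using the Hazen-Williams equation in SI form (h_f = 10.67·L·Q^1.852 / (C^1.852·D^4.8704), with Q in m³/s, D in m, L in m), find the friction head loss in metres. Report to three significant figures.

h_f ≈ 33.2 m

h_f = 10.67·2160·0.573^1.852 / (117^1.852·0.507^4.8704) = 33.20 m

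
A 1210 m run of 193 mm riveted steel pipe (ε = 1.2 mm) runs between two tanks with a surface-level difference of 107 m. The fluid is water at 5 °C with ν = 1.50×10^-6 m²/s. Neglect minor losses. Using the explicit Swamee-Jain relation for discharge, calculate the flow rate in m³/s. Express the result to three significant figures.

Q ≈ 0.0937 m³/s

Swamee-Jain (Type II): Q = -0.965·√(gD⁵h_f/L)·ln[ε/(3.7D) + √(3.17ν²L/(gD³h_f))]
√(gD⁵h_f/L) = √(9.81·0.193⁵·107/1210) = 0.01524
ε/(3.7D) = 0.00168; √(3.17ν²L/(gD³h_f)) = 3.38×10^-5
Q = -0.965·0.01524·ln(0.001714) = 0.09367 m³/s
Check: V = 3.20 m/s, Re = 4.12×10^5, f = 0.03278, h_f = 107 m ≈ 107 m ✓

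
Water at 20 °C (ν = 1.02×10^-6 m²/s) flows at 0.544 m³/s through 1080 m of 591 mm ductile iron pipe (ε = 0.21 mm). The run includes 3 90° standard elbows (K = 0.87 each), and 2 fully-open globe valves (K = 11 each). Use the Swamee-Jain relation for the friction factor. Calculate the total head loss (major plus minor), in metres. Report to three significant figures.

H_L ≈ 10.8 m

V = 4Q/(πD²) = 1.983 m/s; V²/2g = 0.2004 m
Re = 1.15×10^6, ε/D = 3.55×10^-4 → f = 0.01615 (Swamee-Jain)
Major: h_f = f(L/D)·V²/2g = 0.01615·1827·0.2004 = 5.914 m
Minor: ΣK = 24.6; h_m = ΣK·V²/2g = 4.933 m
Total H_L = 5.914 + 4.933 = 10.85 m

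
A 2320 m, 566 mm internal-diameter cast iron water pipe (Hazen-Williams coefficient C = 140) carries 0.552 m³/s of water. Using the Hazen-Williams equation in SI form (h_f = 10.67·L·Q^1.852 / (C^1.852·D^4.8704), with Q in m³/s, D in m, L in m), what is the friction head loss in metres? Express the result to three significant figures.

h_f ≈ 14.0 m

h_f = 10.67·2320·0.552^1.852 / (140^1.852·0.566^4.8704) = 13.96 m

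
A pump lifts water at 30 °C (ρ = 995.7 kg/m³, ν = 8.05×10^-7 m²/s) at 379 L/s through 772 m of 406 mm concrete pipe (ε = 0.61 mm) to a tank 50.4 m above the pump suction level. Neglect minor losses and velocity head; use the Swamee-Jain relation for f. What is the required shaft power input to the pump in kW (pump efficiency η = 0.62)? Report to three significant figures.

V = 4Q/(πD²) = 2.928 m/s; Re = 1.48×10^6; ε/D = 0.00150; f = 0.02195
h_f = f(L/D)V²/2g = 18.23 m
Total head H = z + h_f = 50.4 + 18.23 = 68.63 m
P_hyd = ρgQH = 995.7·9.81·0.379·68.63 = 254.1 kW
P_shaft = P_hyd/η = 254.1/0.62 = 409.8 kW

P_shaft ≈ 410 kW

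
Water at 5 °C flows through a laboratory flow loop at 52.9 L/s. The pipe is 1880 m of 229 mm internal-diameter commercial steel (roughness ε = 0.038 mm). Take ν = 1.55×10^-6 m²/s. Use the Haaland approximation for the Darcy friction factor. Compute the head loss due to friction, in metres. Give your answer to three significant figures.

h_f ≈ 11.6 m

V = 4Q/(πD²) = 4·0.0529/(π·0.229²) = 1.284 m/s
Re = VD/ν = 1.284·0.229/1.55×10^-6 = 1.90×10^5 → turbulent
ε/D = 0.038/229 = 1.66×10^-4
Haaland: f = 0.01677
h_f = f(L/D)V²/(2g) = 0.01677·(1880/0.229)·1.284²/(2·9.81) = 11.58 m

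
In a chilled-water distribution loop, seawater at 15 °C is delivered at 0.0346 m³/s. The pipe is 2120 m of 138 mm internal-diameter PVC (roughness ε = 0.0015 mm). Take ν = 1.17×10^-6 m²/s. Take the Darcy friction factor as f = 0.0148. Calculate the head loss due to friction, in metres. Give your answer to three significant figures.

V = 4Q/(πD²) = 4·0.0346/(π·0.138²) = 2.313 m/s
h_f = f(L/D)V²/(2g) = 0.01480·(2120/0.138)·2.313²/(2·9.81) = 62.01 m

h_f ≈ 62.0 m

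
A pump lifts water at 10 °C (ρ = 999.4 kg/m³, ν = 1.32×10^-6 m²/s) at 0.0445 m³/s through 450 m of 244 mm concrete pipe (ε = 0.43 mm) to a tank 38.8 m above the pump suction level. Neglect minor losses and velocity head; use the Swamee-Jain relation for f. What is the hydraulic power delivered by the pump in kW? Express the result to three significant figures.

V = 4Q/(πD²) = 0.9517 m/s; Re = 1.76×10^5; ε/D = 0.00176; f = 0.02393
h_f = f(L/D)V²/2g = 2.037 m
Total head H = z + h_f = 38.8 + 2.037 = 40.84 m
P_hyd = ρgQH = 999.4·9.81·0.0445·40.84 = 17.82 kW

P_hyd ≈ 17.8 kW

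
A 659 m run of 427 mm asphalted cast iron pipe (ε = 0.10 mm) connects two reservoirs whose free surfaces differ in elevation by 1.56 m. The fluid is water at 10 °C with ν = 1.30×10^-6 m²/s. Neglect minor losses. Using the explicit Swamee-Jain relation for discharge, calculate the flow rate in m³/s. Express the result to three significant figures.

Q ≈ 0.159 m³/s

Swamee-Jain (Type II): Q = -0.965·√(gD⁵h_f/L)·ln[ε/(3.7D) + √(3.17ν²L/(gD³h_f))]
√(gD⁵h_f/L) = √(9.81·0.427⁵·1.56/659) = 0.01816
ε/(3.7D) = 6.33×10^-5; √(3.17ν²L/(gD³h_f)) = 5.44×10^-5
Q = -0.965·0.01816·ln(1.177×10^-4) = 0.1585 m³/s
Check: V = 1.11 m/s, Re = 3.64×10^5, f = 0.01627, h_f = 1.57 m ≈ 1.56 m ✓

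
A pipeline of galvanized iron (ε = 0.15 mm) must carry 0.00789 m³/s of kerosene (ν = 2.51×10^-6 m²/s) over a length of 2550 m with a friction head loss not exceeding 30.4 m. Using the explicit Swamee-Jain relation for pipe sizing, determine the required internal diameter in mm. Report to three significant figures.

D ≈ 104 mm

Swamee-Jain (Type III): D = 0.66·[ε^1.25·(LQ²/(gh_f))^4.75 + ν·Q^9.4·(L/(gh_f))^5.2]^0.04
LQ²/(gh_f) = 5.323×10^-4; L/(gh_f) = 8.551
Term 1 = ε^1.25·(…)^4.75 = 4.67×10^-21; Term 2 = ν·Q^9.4·(…)^5.2 = 3.01×10^-21
D = 0.66·(4.67×10^-21 + 3.01×10^-21)^0.04 = 0.1035 m = 104 mm
Check: V = 0.938 m/s, Re = 3.87×10^4, f = 0.02623, h_f = 29.0 m ≈ 30.4 m ✓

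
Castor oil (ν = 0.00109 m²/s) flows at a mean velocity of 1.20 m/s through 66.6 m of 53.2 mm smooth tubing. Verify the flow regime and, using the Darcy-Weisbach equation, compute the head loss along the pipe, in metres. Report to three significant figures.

Re = VD/ν = 1.20·0.05320/0.00109 = 58.6 → laminar (Re < 2300)
f = 64/Re = 1.093
h_f = f(L/D)V²/(2g) = 1.093·(66.6/0.05320)·1.20²/(2·9.81) = 100.4 m

h_f ≈ 100 m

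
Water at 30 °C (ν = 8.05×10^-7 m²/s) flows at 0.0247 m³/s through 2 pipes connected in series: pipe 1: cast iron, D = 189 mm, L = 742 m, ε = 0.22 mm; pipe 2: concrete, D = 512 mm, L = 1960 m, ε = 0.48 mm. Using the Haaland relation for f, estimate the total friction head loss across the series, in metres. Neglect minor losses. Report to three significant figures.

Pipe 1: V = 0.8804 m/s, Re = 2.07×10^5, ε/D = 0.00116, f = 0.02151, h_1 = f(L/D)V²/2g = 3.336 m
Pipe 2: V = 0.1200 m/s, Re = 7.63×10^4, ε/D = 9.37×10^-4, f = 0.02235, h_2 = f(L/D)V²/2g = 0.06277 m
Series → Q common, losses add: H = Σh = 3.399 m

H ≈ 3.40 m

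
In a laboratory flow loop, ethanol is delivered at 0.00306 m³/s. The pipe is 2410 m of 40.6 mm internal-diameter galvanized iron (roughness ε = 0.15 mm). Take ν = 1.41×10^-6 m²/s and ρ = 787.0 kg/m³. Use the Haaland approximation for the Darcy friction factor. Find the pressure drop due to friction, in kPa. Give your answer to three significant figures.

V = 4Q/(πD²) = 4·0.00306/(π·0.0406²) = 2.364 m/s
Re = VD/ν = 2.364·0.0406/1.41×10^-6 = 6.81×10^4 → turbulent
ε/D = 0.15/40.6 = 0.00369
Haaland: f = 0.02930
h_f = f(L/D)V²/(2g) = 0.02930·(2410/0.0406)·2.364²/(2·9.81) = 495.3 m
Δp = ρg·h_f = 787.0·9.81·495.3 = 3824 kPa

Δp ≈ 3820 kPa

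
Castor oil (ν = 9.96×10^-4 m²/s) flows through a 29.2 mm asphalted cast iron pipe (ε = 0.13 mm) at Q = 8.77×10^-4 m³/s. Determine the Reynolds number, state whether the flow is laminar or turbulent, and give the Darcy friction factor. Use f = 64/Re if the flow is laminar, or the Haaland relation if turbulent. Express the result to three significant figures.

V = 4Q/(πD²) = 1.310 m/s
Re = VD/ν = 1.310·0.0292/9.96×10^-4 = 38.4
Re < 2300 → laminar → f = 64/Re = 1.667

Re ≈ 38.4; laminar; f = 64/Re ≈ 1.67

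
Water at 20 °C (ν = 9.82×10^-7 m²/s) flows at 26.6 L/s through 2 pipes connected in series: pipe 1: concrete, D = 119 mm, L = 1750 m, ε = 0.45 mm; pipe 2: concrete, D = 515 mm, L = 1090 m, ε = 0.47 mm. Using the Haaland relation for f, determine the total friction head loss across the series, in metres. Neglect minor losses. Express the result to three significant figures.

H ≈ 122 m

Pipe 1: V = 2.392 m/s, Re = 2.90×10^5, ε/D = 0.00378, f = 0.02837, h_1 = f(L/D)V²/2g = 121.6 m
Pipe 2: V = 0.1277 m/s, Re = 6.70×10^4, ε/D = 9.13×10^-4, f = 0.02261, h_2 = f(L/D)V²/2g = 0.03977 m
Series → Q common, losses add: H = Σh = 121.7 m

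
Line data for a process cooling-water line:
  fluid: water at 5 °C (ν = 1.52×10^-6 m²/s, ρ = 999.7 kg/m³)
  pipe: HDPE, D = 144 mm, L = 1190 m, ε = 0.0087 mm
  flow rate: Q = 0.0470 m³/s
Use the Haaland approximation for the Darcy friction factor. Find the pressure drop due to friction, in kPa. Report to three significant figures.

Δp ≈ 519 kPa

V = 4Q/(πD²) = 4·0.0470/(π·0.144²) = 2.886 m/s
Re = VD/ν = 2.886·0.144/1.52×10^-6 = 2.73×10^5 → turbulent
ε/D = 0.0087/144 = 6.04×10^-5
Haaland: f = 0.01510
h_f = f(L/D)V²/(2g) = 0.01510·(1190/0.144)·2.886²/(2·9.81) = 52.96 m
Δp = ρg·h_f = 999.7·9.81·52.96 = 519.4 kPa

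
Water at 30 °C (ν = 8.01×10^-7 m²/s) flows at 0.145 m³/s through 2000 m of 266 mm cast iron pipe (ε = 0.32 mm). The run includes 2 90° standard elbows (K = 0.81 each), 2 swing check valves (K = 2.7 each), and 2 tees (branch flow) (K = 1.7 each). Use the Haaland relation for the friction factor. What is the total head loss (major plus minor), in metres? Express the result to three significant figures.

V = 4Q/(πD²) = 2.609 m/s; V²/2g = 0.3470 m
Re = 8.66×10^5, ε/D = 0.00120 → f = 0.02086 (Haaland)
Major: h_f = f(L/D)·V²/2g = 0.02086·7519·0.3470 = 54.42 m
Minor: ΣK = 10.4; h_m = ΣK·V²/2g = 3.616 m
Total H_L = 54.42 + 3.616 = 58.04 m

H_L ≈ 58.0 m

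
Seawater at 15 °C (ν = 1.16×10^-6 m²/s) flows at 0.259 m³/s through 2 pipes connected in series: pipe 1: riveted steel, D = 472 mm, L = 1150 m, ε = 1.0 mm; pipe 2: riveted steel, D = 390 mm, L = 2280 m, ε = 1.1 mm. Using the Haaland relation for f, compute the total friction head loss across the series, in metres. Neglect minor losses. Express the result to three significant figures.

Pipe 1: V = 1.480 m/s, Re = 6.02×10^5, ε/D = 0.00212, f = 0.02409, h_1 = f(L/D)V²/2g = 6.554 m
Pipe 2: V = 2.168 m/s, Re = 7.29×10^5, ε/D = 0.00282, f = 0.02594, h_2 = f(L/D)V²/2g = 36.34 m
Series → Q common, losses add: H = Σh = 42.89 m

H ≈ 42.9 m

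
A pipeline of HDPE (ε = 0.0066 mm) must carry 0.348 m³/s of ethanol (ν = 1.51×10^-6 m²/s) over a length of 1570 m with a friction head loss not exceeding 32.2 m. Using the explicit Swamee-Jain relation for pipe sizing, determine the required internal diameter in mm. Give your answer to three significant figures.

Swamee-Jain (Type III): D = 0.66·[ε^1.25·(LQ²/(gh_f))^4.75 + ν·Q^9.4·(L/(gh_f))^5.2]^0.04
LQ²/(gh_f) = 0.6019; L/(gh_f) = 4.970
Term 1 = ε^1.25·(…)^4.75 = 3.00×10^-8; Term 2 = ν·Q^9.4·(…)^5.2 = 3.10×10^-7
D = 0.66·(3.00×10^-8 + 3.10×10^-7)^0.04 = 0.3637 m = 364 mm
Check: V = 3.35 m/s, Re = 8.07×10^5, f = 0.01242, h_f = 30.6 m ≈ 32.2 m ✓

D ≈ 364 mm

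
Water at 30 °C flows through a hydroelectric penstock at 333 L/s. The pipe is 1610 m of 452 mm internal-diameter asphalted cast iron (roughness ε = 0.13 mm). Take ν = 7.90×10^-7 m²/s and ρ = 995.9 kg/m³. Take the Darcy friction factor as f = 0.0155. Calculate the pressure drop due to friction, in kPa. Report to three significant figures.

V = 4Q/(πD²) = 4·0.333/(π·0.452²) = 2.075 m/s
h_f = f(L/D)V²/(2g) = 0.01550·(1610/0.452)·2.075²/(2·9.81) = 12.12 m
Δp = ρg·h_f = 995.9·9.81·12.12 = 118.4 kPa

Δp ≈ 118 kPa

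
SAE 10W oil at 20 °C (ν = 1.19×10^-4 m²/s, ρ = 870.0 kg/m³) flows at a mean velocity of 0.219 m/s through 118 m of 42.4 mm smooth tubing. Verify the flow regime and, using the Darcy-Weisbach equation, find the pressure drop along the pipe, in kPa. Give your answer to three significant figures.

Re = VD/ν = 0.219·0.04240/1.19×10^-4 = 78.0 → laminar (Re < 2300)
f = 64/Re = 0.8202
h_f = f(L/D)V²/(2g) = 0.8202·(118/0.04240)·0.219²/(2·9.81) = 5.580 m
Δp = ρg·h_f = 870.0·9.81·5.580 = 47.62 kPa

Δp ≈ 47.6 kPa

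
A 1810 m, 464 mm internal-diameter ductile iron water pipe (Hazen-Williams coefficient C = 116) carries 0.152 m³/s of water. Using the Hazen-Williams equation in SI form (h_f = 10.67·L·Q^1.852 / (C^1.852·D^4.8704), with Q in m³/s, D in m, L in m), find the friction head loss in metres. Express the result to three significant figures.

h_f = 10.67·1810·0.152^1.852 / (116^1.852·0.464^4.8704) = 3.728 m

h_f ≈ 3.73 m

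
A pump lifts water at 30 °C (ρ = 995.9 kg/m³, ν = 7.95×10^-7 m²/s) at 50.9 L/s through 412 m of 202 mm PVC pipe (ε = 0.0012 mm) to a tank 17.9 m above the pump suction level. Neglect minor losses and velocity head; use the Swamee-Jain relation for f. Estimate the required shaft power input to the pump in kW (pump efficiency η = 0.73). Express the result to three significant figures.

V = 4Q/(πD²) = 1.588 m/s; Re = 4.04×10^5; ε/D = 5.94×10^-6; f = 0.01369
h_f = f(L/D)V²/2g = 3.590 m
Total head H = z + h_f = 17.9 + 3.590 = 21.49 m
P_hyd = ρgQH = 995.9·9.81·0.0509·21.49 = 10.69 kW
P_shaft = P_hyd/η = 10.69/0.73 = 14.64 kW

P_shaft ≈ 14.6 kW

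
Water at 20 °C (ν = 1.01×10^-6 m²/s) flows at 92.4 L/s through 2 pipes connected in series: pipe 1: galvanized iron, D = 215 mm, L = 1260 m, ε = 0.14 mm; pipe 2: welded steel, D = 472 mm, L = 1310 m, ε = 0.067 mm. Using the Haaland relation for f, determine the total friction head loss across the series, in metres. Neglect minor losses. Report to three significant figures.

H ≈ 36.3 m

Pipe 1: V = 2.545 m/s, Re = 5.42×10^5, ε/D = 6.51×10^-4, f = 0.01842, h_1 = f(L/D)V²/2g = 35.65 m
Pipe 2: V = 0.5281 m/s, Re = 2.47×10^5, ε/D = 1.42×10^-4, f = 0.01600, h_2 = f(L/D)V²/2g = 0.6310 m
Series → Q common, losses add: H = Σh = 36.28 m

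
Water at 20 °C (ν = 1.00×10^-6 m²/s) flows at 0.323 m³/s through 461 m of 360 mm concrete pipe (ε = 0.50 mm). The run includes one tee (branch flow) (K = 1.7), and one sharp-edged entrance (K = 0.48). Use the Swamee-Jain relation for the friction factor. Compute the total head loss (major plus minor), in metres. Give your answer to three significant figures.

V = 4Q/(πD²) = 3.173 m/s; V²/2g = 0.5132 m
Re = 1.14×10^6, ε/D = 0.00139 → f = 0.02159 (Swamee-Jain)
Major: h_f = f(L/D)·V²/2g = 0.02159·1281·0.5132 = 14.19 m
Minor: ΣK = 2.18; h_m = ΣK·V²/2g = 1.119 m
Total H_L = 14.19 + 1.119 = 15.31 m

H_L ≈ 15.3 m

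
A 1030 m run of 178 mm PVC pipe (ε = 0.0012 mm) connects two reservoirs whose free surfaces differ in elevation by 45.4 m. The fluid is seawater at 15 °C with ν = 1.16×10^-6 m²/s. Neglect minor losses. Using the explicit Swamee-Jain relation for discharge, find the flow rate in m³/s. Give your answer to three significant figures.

Q ≈ 0.0852 m³/s

Swamee-Jain (Type II): Q = -0.965·√(gD⁵h_f/L)·ln[ε/(3.7D) + √(3.17ν²L/(gD³h_f))]
√(gD⁵h_f/L) = √(9.81·0.178⁵·45.4/1030) = 0.008790
ε/(3.7D) = 1.82×10^-6; √(3.17ν²L/(gD³h_f)) = 4.18×10^-5
Q = -0.965·0.008790·ln(4.364×10^-5) = 0.08516 m³/s
Check: V = 3.42 m/s, Re = 5.25×10^5, f = 0.01309, h_f = 45.2 m ≈ 45.4 m ✓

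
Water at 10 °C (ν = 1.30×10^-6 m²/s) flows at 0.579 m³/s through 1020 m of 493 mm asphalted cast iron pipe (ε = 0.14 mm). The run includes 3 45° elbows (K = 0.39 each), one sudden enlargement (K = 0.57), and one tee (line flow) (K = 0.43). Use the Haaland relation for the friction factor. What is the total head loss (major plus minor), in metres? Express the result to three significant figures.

H_L ≈ 15.9 m

V = 4Q/(πD²) = 3.033 m/s; V²/2g = 0.4689 m
Re = 1.15×10^6, ε/D = 2.84×10^-4 → f = 0.01537 (Haaland)
Major: h_f = f(L/D)·V²/2g = 0.01537·2069·0.4689 = 14.91 m
Minor: ΣK = 2.17; h_m = ΣK·V²/2g = 1.018 m
Total H_L = 14.91 + 1.018 = 15.93 m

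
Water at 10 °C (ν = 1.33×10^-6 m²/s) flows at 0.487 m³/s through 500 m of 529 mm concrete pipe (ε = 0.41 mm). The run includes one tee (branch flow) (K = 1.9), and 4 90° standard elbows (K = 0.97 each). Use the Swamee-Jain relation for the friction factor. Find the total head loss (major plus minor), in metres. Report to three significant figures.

V = 4Q/(πD²) = 2.216 m/s; V²/2g = 0.2502 m
Re = 8.81×10^5, ε/D = 7.75×10^-4 → f = 0.01899 (Swamee-Jain)
Major: h_f = f(L/D)·V²/2g = 0.01899·945.2·0.2502 = 4.490 m
Minor: ΣK = 5.78; h_m = ΣK·V²/2g = 1.446 m
Total H_L = 4.490 + 1.446 = 5.937 m

H_L ≈ 5.94 m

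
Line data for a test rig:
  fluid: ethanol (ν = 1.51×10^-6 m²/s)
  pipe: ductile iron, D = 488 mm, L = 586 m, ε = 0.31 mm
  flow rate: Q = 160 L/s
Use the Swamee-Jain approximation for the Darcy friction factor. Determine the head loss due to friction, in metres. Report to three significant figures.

h_f ≈ 0.858 m

V = 4Q/(πD²) = 4·0.160/(π·0.488²) = 0.8554 m/s
Re = VD/ν = 0.8554·0.488/1.51×10^-6 = 2.76×10^5 → turbulent
ε/D = 0.31/488 = 6.35×10^-4
Swamee-Jain: f = 0.01916
h_f = f(L/D)V²/(2g) = 0.01916·(586/0.488)·0.8554²/(2·9.81) = 0.8583 m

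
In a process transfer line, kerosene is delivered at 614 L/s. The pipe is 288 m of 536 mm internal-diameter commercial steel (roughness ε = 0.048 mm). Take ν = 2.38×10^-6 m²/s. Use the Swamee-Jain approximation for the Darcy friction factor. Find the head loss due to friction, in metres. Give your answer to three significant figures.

V = 4Q/(πD²) = 4·0.614/(π·0.536²) = 2.721 m/s
Re = VD/ν = 2.721·0.536/2.38×10^-6 = 6.13×10^5 → turbulent
ε/D = 0.048/536 = 8.96×10^-5
Swamee-Jain: f = 0.01401
h_f = f(L/D)V²/(2g) = 0.01401·(288/0.536)·2.721²/(2·9.81) = 2.841 m

h_f ≈ 2.84 m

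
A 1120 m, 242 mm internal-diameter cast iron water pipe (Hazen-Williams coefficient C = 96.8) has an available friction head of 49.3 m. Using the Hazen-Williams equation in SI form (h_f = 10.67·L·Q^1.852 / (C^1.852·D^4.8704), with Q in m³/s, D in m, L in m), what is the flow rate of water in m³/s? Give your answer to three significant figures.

Q ≈ 0.120 m³/s

Rearranging: Q = [h_f·C^1.852·D^4.8704 / (10.67·L)]^(1/1.852)
Q = [49.3·96.8^1.852·0.242^4.8704 / (10.67·1120)]^0.540 = 0.1196 m³/s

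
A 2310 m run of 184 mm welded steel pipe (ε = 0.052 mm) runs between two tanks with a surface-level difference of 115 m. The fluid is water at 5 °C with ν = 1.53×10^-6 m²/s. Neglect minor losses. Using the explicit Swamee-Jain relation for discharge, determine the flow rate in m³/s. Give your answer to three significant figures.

Swamee-Jain (Type II): Q = -0.965·√(gD⁵h_f/L)·ln[ε/(3.7D) + √(3.17ν²L/(gD³h_f))]
√(gD⁵h_f/L) = √(9.81·0.184⁵·115/2310) = 0.01015
ε/(3.7D) = 7.64×10^-5; √(3.17ν²L/(gD³h_f)) = 4.94×10^-5
Q = -0.965·0.01015·ln(1.258×10^-4) = 0.08796 m³/s
Check: V = 3.31 m/s, Re = 3.98×10^5, f = 0.01652, h_f = 116 m ≈ 115 m ✓

Q ≈ 0.0880 m³/s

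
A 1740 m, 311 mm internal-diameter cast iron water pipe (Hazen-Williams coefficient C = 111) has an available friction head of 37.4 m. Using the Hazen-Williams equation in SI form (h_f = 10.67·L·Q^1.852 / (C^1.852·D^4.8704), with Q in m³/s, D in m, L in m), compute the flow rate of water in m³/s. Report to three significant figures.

Q ≈ 0.180 m³/s

Rearranging: Q = [h_f·C^1.852·D^4.8704 / (10.67·L)]^(1/1.852)
Q = [37.4·111^1.852·0.311^4.8704 / (10.67·1740)]^0.540 = 0.1802 m³/s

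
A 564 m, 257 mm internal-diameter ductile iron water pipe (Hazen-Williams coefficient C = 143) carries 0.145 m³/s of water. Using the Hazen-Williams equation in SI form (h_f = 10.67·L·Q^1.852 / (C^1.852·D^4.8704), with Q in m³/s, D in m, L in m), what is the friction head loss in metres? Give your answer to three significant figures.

h_f = 10.67·564·0.145^1.852 / (143^1.852·0.257^4.8704) = 12.84 m

h_f ≈ 12.8 m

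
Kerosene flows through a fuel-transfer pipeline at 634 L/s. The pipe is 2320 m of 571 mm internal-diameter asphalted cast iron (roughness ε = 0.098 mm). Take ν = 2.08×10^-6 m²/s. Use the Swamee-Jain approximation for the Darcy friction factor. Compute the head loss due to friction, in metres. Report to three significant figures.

h_f ≈ 18.8 m

V = 4Q/(πD²) = 4·0.634/(π·0.571²) = 2.476 m/s
Re = VD/ν = 2.476·0.571/2.08×10^-6 = 6.80×10^5 → turbulent
ε/D = 0.098/571 = 1.72×10^-4
Swamee-Jain: f = 0.01484
h_f = f(L/D)V²/(2g) = 0.01484·(2320/0.571)·2.476²/(2·9.81) = 18.84 m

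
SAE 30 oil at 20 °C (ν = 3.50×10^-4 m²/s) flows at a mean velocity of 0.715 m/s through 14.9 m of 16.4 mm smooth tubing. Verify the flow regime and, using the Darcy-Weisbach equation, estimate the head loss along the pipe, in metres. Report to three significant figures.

h_f ≈ 45.2 m

Re = VD/ν = 0.715·0.01640/3.50×10^-4 = 33.5 → laminar (Re < 2300)
f = 64/Re = 1.910
h_f = f(L/D)V²/(2g) = 1.910·(14.9/0.01640)·0.715²/(2·9.81) = 45.22 m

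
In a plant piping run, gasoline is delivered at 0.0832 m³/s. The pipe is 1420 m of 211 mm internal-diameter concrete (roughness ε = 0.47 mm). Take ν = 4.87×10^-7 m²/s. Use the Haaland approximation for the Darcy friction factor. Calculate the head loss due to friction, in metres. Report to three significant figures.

V = 4Q/(πD²) = 4·0.0832/(π·0.211²) = 2.379 m/s
Re = VD/ν = 2.379·0.211/4.87×10^-7 = 1.03×10^6 → turbulent
ε/D = 0.47/211 = 0.00223
Haaland: f = 0.02430
h_f = f(L/D)V²/(2g) = 0.02430·(1420/0.211)·2.379²/(2·9.81) = 47.19 m

h_f ≈ 47.2 m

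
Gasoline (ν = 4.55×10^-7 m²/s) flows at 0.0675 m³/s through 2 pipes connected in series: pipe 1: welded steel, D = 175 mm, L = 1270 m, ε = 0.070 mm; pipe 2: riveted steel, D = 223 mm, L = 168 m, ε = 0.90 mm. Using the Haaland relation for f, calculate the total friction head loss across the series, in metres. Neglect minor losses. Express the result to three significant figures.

H ≈ 51.1 m

Pipe 1: V = 2.806 m/s, Re = 1.08×10^6, ε/D = 4.00×10^-4, f = 0.01641, h_1 = f(L/D)V²/2g = 47.79 m
Pipe 2: V = 1.728 m/s, Re = 8.47×10^5, ε/D = 0.00404, f = 0.02867, h_2 = f(L/D)V²/2g = 3.288 m
Series → Q common, losses add: H = Σh = 51.08 m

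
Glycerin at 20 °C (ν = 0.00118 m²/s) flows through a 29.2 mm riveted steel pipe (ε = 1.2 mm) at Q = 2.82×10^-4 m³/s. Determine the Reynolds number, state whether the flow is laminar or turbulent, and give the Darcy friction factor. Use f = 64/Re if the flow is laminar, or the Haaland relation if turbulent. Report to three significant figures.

V = 4Q/(πD²) = 0.4211 m/s
Re = VD/ν = 0.4211·0.0292/0.00118 = 10.4
Re < 2300 → laminar → f = 64/Re = 6.142

Re ≈ 10.4; laminar; f = 64/Re ≈ 6.14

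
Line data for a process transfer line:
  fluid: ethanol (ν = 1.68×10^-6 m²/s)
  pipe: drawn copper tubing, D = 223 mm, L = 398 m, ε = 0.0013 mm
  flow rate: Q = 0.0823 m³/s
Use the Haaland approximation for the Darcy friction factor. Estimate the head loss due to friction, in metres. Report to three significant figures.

V = 4Q/(πD²) = 4·0.0823/(π·0.223²) = 2.107 m/s
Re = VD/ν = 2.107·0.223/1.68×10^-6 = 2.80×10^5 → turbulent
ε/D = 0.0013/223 = 5.83×10^-6
Haaland: f = 0.01458
h_f = f(L/D)V²/(2g) = 0.01458·(398/0.223)·2.107²/(2·9.81) = 5.888 m

h_f ≈ 5.89 m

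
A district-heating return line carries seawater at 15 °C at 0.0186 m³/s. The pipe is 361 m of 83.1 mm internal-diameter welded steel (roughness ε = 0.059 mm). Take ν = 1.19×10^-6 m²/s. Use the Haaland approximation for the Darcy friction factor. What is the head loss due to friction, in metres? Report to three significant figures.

h_f ≈ 50.6 m

V = 4Q/(πD²) = 4·0.0186/(π·0.0831²) = 3.429 m/s
Re = VD/ν = 3.429·0.0831/1.19×10^-6 = 2.39×10^5 → turbulent
ε/D = 0.059/83.1 = 7.10×10^-4
Haaland: f = 0.01944
h_f = f(L/D)V²/(2g) = 0.01944·(361/0.0831)·3.429²/(2·9.81) = 50.63 m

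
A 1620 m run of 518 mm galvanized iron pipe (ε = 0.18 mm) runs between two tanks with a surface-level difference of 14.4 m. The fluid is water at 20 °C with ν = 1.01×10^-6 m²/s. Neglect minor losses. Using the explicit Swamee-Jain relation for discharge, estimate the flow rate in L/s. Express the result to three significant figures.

Q ≈ 501 L/s

Swamee-Jain (Type II): Q = -0.965·√(gD⁵h_f/L)·ln[ε/(3.7D) + √(3.17ν²L/(gD³h_f))]
√(gD⁵h_f/L) = √(9.81·0.518⁵·14.4/1620) = 0.05703
ε/(3.7D) = 9.39×10^-5; √(3.17ν²L/(gD³h_f)) = 1.63×10^-5
Q = -0.965·0.05703·ln(1.103×10^-4) = 0.5015 m³/s
Check: V = 2.38 m/s, Re = 1.22×10^6, f = 0.01605, h_f = 14.5 m ≈ 14.4 m ✓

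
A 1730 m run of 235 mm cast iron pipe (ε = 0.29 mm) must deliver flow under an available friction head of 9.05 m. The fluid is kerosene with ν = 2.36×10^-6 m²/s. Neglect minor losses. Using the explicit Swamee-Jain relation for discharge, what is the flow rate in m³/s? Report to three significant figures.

Q ≈ 0.0445 m³/s

Swamee-Jain (Type II): Q = -0.965·√(gD⁵h_f/L)·ln[ε/(3.7D) + √(3.17ν²L/(gD³h_f))]
√(gD⁵h_f/L) = √(9.81·0.235⁵·9.05/1730) = 0.006065
ε/(3.7D) = 3.34×10^-4; √(3.17ν²L/(gD³h_f)) = 1.63×10^-4
Q = -0.965·0.006065·ln(4.963×10^-4) = 0.04453 m³/s
Check: V = 1.03 m/s, Re = 1.02×10^5, f = 0.02308, h_f = 9.13 m ≈ 9.05 m ✓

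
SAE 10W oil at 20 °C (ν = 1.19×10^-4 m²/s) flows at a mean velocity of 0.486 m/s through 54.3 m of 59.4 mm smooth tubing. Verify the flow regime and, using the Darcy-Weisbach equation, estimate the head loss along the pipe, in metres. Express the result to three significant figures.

h_f ≈ 2.90 m

Re = VD/ν = 0.486·0.05940/1.19×10^-4 = 243 → laminar (Re < 2300)
f = 64/Re = 0.2638
h_f = f(L/D)V²/(2g) = 0.2638·(54.3/0.05940)·0.486²/(2·9.81) = 2.903 m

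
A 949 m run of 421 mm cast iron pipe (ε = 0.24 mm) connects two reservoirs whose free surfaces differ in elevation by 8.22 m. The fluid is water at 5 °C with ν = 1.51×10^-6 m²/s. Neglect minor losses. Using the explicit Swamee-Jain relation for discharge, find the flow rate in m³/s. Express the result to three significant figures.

Swamee-Jain (Type II): Q = -0.965·√(gD⁵h_f/L)·ln[ε/(3.7D) + √(3.17ν²L/(gD³h_f))]
√(gD⁵h_f/L) = √(9.81·0.421⁵·8.22/949) = 0.03352
ε/(3.7D) = 1.54×10^-4; √(3.17ν²L/(gD³h_f)) = 3.38×10^-5
Q = -0.965·0.03352·ln(1.878×10^-4) = 0.2776 m³/s
Check: V = 1.99 m/s, Re = 5.56×10^5, f = 0.01812, h_f = 8.27 m ≈ 8.22 m ✓

Q ≈ 0.278 m³/s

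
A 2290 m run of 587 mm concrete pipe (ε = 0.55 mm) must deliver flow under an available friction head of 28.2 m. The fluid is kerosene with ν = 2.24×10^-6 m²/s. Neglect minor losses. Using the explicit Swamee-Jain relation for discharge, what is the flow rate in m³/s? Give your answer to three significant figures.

Swamee-Jain (Type II): Q = -0.965·√(gD⁵h_f/L)·ln[ε/(3.7D) + √(3.17ν²L/(gD³h_f))]
√(gD⁵h_f/L) = √(9.81·0.587⁵·28.2/2290) = 0.09176
ε/(3.7D) = 2.53×10^-4; √(3.17ν²L/(gD³h_f)) = 2.55×10^-5
Q = -0.965·0.09176·ln(2.787×10^-4) = 0.7248 m³/s
Check: V = 2.68 m/s, Re = 7.02×10^5, f = 0.01989, h_f = 28.4 m ≈ 28.2 m ✓

Q ≈ 0.725 m³/s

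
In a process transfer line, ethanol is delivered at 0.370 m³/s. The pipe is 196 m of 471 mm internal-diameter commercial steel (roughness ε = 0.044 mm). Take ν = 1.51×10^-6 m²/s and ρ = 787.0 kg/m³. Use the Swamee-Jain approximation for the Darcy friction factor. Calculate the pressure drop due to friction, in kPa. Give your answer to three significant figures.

V = 4Q/(πD²) = 4·0.370/(π·0.471²) = 2.124 m/s
Re = VD/ν = 2.124·0.471/1.51×10^-6 = 6.62×10^5 → turbulent
ε/D = 0.044/471 = 9.34×10^-5
Swamee-Jain: f = 0.01395
h_f = f(L/D)V²/(2g) = 0.01395·(196/0.471)·2.124²/(2·9.81) = 1.334 m
Δp = ρg·h_f = 787.0·9.81·1.334 = 10.30 kPa

Δp ≈ 10.3 kPa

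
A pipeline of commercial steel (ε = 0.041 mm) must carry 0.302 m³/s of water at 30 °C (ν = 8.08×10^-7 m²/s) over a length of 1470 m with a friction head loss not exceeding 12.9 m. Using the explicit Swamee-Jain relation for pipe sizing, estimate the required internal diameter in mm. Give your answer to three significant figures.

D ≈ 413 mm

Swamee-Jain (Type III): D = 0.66·[ε^1.25·(LQ²/(gh_f))^4.75 + ν·Q^9.4·(L/(gh_f))^5.2]^0.04
LQ²/(gh_f) = 1.059; L/(gh_f) = 11.62
Term 1 = ε^1.25·(…)^4.75 = 4.32×10^-6; Term 2 = ν·Q^9.4·(…)^5.2 = 3.61×10^-6
D = 0.66·(4.32×10^-6 + 3.61×10^-6)^0.04 = 0.4126 m = 413 mm
Check: V = 2.26 m/s, Re = 1.15×10^6, f = 0.01334, h_f = 12.4 m ≈ 12.9 m ✓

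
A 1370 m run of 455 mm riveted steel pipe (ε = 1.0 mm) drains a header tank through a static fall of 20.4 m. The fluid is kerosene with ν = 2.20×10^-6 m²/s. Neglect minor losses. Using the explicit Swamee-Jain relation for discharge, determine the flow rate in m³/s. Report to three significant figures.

Swamee-Jain (Type II): Q = -0.965·√(gD⁵h_f/L)·ln[ε/(3.7D) + √(3.17ν²L/(gD³h_f))]
√(gD⁵h_f/L) = √(9.81·0.455⁵·20.4/1370) = 0.05337
ε/(3.7D) = 5.94×10^-4; √(3.17ν²L/(gD³h_f)) = 3.34×10^-5
Q = -0.965·0.05337·ln(6.274×10^-4) = 0.3798 m³/s
Check: V = 2.34 m/s, Re = 4.83×10^5, f = 0.02449, h_f = 20.5 m ≈ 20.4 m ✓

Q ≈ 0.380 m³/s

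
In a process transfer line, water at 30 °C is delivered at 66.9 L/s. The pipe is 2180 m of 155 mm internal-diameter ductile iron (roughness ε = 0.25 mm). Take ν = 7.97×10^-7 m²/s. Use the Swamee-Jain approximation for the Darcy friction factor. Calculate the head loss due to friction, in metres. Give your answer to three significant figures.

h_f ≈ 203 m

V = 4Q/(πD²) = 4·0.0669/(π·0.155²) = 3.545 m/s
Re = VD/ν = 3.545·0.155/7.97×10^-7 = 6.90×10^5 → turbulent
ε/D = 0.25/155 = 0.00161
Swamee-Jain: f = 0.02255
h_f = f(L/D)V²/(2g) = 0.02255·(2180/0.155)·3.545²/(2·9.81) = 203.2 m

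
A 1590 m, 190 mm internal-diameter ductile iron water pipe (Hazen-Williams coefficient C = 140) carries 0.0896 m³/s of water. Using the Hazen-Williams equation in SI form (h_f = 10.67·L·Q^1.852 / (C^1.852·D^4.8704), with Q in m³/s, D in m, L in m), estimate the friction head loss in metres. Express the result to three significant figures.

h_f = 10.67·1590·0.0896^1.852 / (140^1.852·0.190^4.8704) = 67.20 m

h_f ≈ 67.2 m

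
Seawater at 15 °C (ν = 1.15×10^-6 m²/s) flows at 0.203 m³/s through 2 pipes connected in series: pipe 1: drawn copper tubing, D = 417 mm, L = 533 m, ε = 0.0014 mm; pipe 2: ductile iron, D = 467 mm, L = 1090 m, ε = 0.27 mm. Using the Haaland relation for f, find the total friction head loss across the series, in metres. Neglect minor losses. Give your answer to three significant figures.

H ≈ 4.88 m

Pipe 1: V = 1.486 m/s, Re = 5.39×10^5, ε/D = 3.36×10^-6, f = 0.01293, h_1 = f(L/D)V²/2g = 1.861 m
Pipe 2: V = 1.185 m/s, Re = 4.81×10^5, ε/D = 5.78×10^-4, f = 0.01808, h_2 = f(L/D)V²/2g = 3.022 m
Series → Q common, losses add: H = Σh = 4.882 m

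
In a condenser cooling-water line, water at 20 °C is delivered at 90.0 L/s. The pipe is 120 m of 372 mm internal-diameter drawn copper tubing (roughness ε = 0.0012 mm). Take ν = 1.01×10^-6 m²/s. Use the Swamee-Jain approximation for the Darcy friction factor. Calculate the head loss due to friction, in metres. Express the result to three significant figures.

h_f ≈ 0.162 m

V = 4Q/(πD²) = 4·0.0900/(π·0.372²) = 0.8281 m/s
Re = VD/ν = 0.8281·0.372/1.01×10^-6 = 3.05×10^5 → turbulent
ε/D = 0.0012/372 = 3.23×10^-6
Swamee-Jain: f = 0.01437
h_f = f(L/D)V²/(2g) = 0.01437·(120/0.372)·0.8281²/(2·9.81) = 0.1620 m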